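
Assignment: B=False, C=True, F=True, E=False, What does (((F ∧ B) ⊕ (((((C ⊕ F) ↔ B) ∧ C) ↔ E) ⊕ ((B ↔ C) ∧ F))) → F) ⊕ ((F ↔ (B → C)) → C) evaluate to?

F ∧ B = True ∧ False = False
C ⊕ F = True ⊕ True = False
(C ⊕ F) ↔ B = False ↔ False = True
((C ⊕ F) ↔ B) ∧ C = True ∧ True = True
(((C ⊕ F) ↔ B) ∧ C) ↔ E = True ↔ False = False
B ↔ C = False ↔ True = False
(B ↔ C) ∧ F = False ∧ True = False
((((C ⊕ F) ↔ B) ∧ C) ↔ E) ⊕ ((B ↔ C) ∧ F) = False ⊕ False = False
(F ∧ B) ⊕ (((((C ⊕ F) ↔ B) ∧ C) ↔ E) ⊕ ((B ↔ C) ∧ F)) = False ⊕ False = False
((F ∧ B) ⊕ (((((C ⊕ F) ↔ B) ∧ C) ↔ E) ⊕ ((B ↔ C) ∧ F))) → F = False → True = True
B → C = False → True = True
F ↔ (B → C) = True ↔ True = True
(F ↔ (B → C)) → C = True → True = True
(((F ∧ B) ⊕ (((((C ⊕ F) ↔ B) ∧ C) ↔ E) ⊕ ((B ↔ C) ∧ F))) → F) ⊕ ((F ↔ (B → C)) → C) = True ⊕ True = False

False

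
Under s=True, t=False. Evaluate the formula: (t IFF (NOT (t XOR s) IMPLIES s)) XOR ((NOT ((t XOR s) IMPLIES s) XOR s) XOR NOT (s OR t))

t XOR s = False XOR True = True
NOT (t XOR s) = NOT True = False
NOT (t XOR s) IMPLIES s = False IMPLIES True = True
t IFF (NOT (t XOR s) IMPLIES s) = False IFF True = False
t XOR s = False XOR True = True
(t XOR s) IMPLIES s = True IMPLIES True = True
NOT ((t XOR s) IMPLIES s) = NOT True = False
NOT ((t XOR s) IMPLIES s) XOR s = False XOR True = True
s OR t = True OR False = True
NOT (s OR t) = NOT True = False
(NOT ((t XOR s) IMPLIES s) XOR s) XOR NOT (s OR t) = True XOR False = True
(t IFF (NOT (t XOR s) IMPLIES s)) XOR ((NOT ((t XOR s) IMPLIES s) XOR s) XOR NOT (s OR t)) = False XOR True = True

True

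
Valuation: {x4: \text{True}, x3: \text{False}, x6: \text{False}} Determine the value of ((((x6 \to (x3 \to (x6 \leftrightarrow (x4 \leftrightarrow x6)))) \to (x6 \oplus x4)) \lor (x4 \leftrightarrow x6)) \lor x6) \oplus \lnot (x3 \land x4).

x4 \leftrightarrow x6 = \text{True} \leftrightarrow \text{False} = \text{False}
x6 \leftrightarrow (x4 \leftrightarrow x6) = \text{False} \leftrightarrow \text{False} = \text{True}
x3 \to (x6 \leftrightarrow (x4 \leftrightarrow x6)) = \text{False} \to \text{True} = \text{True}
x6 \to (x3 \to (x6 \leftrightarrow (x4 \leftrightarrow x6))) = \text{False} \to \text{True} = \text{True}
x6 \oplus x4 = \text{False} \oplus \text{True} = \text{True}
(x6 \to (x3 \to (x6 \leftrightarrow (x4 \leftrightarrow x6)))) \to (x6 \oplus x4) = \text{True} \to \text{True} = \text{True}
x4 \leftrightarrow x6 = \text{True} \leftrightarrow \text{False} = \text{False}
((x6 \to (x3 \to (x6 \leftrightarrow (x4 \leftrightarrow x6)))) \to (x6 \oplus x4)) \lor (x4 \leftrightarrow x6) = \text{True} \lor \text{False} = \text{True}
(((x6 \to (x3 \to (x6 \leftrightarrow (x4 \leftrightarrow x6)))) \to (x6 \oplus x4)) \lor (x4 \leftrightarrow x6)) \lor x6 = \text{True} \lor \text{False} = \text{True}
x3 \land x4 = \text{False} \land \text{True} = \text{False}
\lnot (x3 \land x4) = \lnot \text{False} = \text{True}
((((x6 \to (x3 \to (x6 \leftrightarrow (x4 \leftrightarrow x6)))) \to (x6 \oplus x4)) \lor (x4 \leftrightarrow x6)) \lor x6) \oplus \lnot (x3 \land x4) = \text{True} \oplus \text{True} = \text{False}

\text{False}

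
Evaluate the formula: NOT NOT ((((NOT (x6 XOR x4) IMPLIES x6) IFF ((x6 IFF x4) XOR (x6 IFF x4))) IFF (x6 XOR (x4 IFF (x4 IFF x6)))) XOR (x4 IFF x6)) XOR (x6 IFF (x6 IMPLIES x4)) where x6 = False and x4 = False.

True

x6 XOR x4 = False XOR False = False
NOT (x6 XOR x4) = NOT False = True
NOT (x6 XOR x4) IMPLIES x6 = True IMPLIES False = False
x6 IFF x4 = False IFF False = True
x6 IFF x4 = False IFF False = True
(x6 IFF x4) XOR (x6 IFF x4) = True XOR True = False
(NOT (x6 XOR x4) IMPLIES x6) IFF ((x6 IFF x4) XOR (x6 IFF x4)) = False IFF False = True
x4 IFF x6 = False IFF False = True
x4 IFF (x4 IFF x6) = False IFF True = False
x6 XOR (x4 IFF (x4 IFF x6)) = False XOR False = False
((NOT (x6 XOR x4) IMPLIES x6) IFF ((x6 IFF x4) XOR (x6 IFF x4))) IFF (x6 XOR (x4 IFF (x4 IFF x6))) = True IFF False = False
x4 IFF x6 = False IFF False = True
(((NOT (x6 XOR x4) IMPLIES x6) IFF ((x6 IFF x4) XOR (x6 IFF x4))) IFF (x6 XOR (x4 IFF (x4 IFF x6)))) XOR (x4 IFF x6) = False XOR True = True
NOT ((((NOT (x6 XOR x4) IMPLIES x6) IFF ((x6 IFF x4) XOR (x6 IFF x4))) IFF (x6 XOR (x4 IFF (x4 IFF x6)))) XOR (x4 IFF x6)) = NOT True = False
NOT NOT ((((NOT (x6 XOR x4) IMPLIES x6) IFF ((x6 IFF x4) XOR (x6 IFF x4))) IFF (x6 XOR (x4 IFF (x4 IFF x6)))) XOR (x4 IFF x6)) = NOT False = True
x6 IMPLIES x4 = False IMPLIES False = True
x6 IFF (x6 IMPLIES x4) = False IFF True = False
NOT NOT ((((NOT (x6 XOR x4) IMPLIES x6) IFF ((x6 IFF x4) XOR (x6 IFF x4))) IFF (x6 XOR (x4 IFF (x4 IFF x6)))) XOR (x4 IFF x6)) XOR (x6 IFF (x6 IMPLIES x4)) = True XOR False = True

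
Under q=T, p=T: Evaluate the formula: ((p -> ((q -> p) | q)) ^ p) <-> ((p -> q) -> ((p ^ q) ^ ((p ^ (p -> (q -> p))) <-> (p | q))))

T

Substituting q=T, p=T:
q -> p = T -> T = T
(q -> p) | q = T | T = T
p -> ((q -> p) | q) = T -> T = T
(p -> ((q -> p) | q)) ^ p = T ^ T = F
p -> q = T -> T = T
p ^ q = T ^ T = F
q -> p = T -> T = T
p -> (q -> p) = T -> T = T
p ^ (p -> (q -> p)) = T ^ T = F
p | q = T | T = T
(p ^ (p -> (q -> p))) <-> (p | q) = F <-> T = F
(p ^ q) ^ ((p ^ (p -> (q -> p))) <-> (p | q)) = F ^ F = F
(p -> q) -> ((p ^ q) ^ ((p ^ (p -> (q -> p))) <-> (p | q))) = T -> F = F
((p -> ((q -> p) | q)) ^ p) <-> ((p -> q) -> ((p ^ q) ^ ((p ^ (p -> (q -> p))) <-> (p | q)))) = F <-> F = T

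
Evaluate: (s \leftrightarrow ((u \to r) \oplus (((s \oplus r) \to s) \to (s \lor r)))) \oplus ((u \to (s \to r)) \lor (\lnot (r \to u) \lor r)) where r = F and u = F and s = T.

T

u \to r = F \to F = T
s \oplus r = T \oplus F = T
(s \oplus r) \to s = T \to T = T
s \lor r = T \lor F = T
((s \oplus r) \to s) \to (s \lor r) = T \to T = T
(u \to r) \oplus (((s \oplus r) \to s) \to (s \lor r)) = T \oplus T = F
s \leftrightarrow ((u \to r) \oplus (((s \oplus r) \to s) \to (s \lor r))) = T \leftrightarrow F = F
s \to r = T \to F = F
u \to (s \to r) = F \to F = T
r \to u = F \to F = T
\lnot (r \to u) = \lnot T = F
\lnot (r \to u) \lor r = F \lor F = F
(u \to (s \to r)) \lor (\lnot (r \to u) \lor r) = T \lor F = T
(s \leftrightarrow ((u \to r) \oplus (((s \oplus r) \to s) \to (s \lor r)))) \oplus ((u \to (s \to r)) \lor (\lnot (r \to u) \lor r)) = F \oplus T = T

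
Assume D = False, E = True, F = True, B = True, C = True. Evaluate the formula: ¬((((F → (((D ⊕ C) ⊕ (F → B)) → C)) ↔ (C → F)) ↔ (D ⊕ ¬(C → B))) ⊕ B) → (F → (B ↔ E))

Substituting D=False, E=True, F=True, B=True, C=True:
D ⊕ C = False ⊕ True = True
F → B = True → True = True
(D ⊕ C) ⊕ (F → B) = True ⊕ True = False
((D ⊕ C) ⊕ (F → B)) → C = False → True = True
F → (((D ⊕ C) ⊕ (F → B)) → C) = True → True = True
C → F = True → True = True
(F → (((D ⊕ C) ⊕ (F → B)) → C)) ↔ (C → F) = True ↔ True = True
C → B = True → True = True
¬(C → B) = ¬True = False
D ⊕ ¬(C → B) = False ⊕ False = False
((F → (((D ⊕ C) ⊕ (F → B)) → C)) ↔ (C → F)) ↔ (D ⊕ ¬(C → B)) = True ↔ False = False
(((F → (((D ⊕ C) ⊕ (F → B)) → C)) ↔ (C → F)) ↔ (D ⊕ ¬(C → B))) ⊕ B = False ⊕ True = True
¬((((F → (((D ⊕ C) ⊕ (F → B)) → C)) ↔ (C → F)) ↔ (D ⊕ ¬(C → B))) ⊕ B) = ¬True = False
B ↔ E = True ↔ True = True
F → (B ↔ E) = True → True = True
¬((((F → (((D ⊕ C) ⊕ (F → B)) → C)) ↔ (C → F)) ↔ (D ⊕ ¬(C → B))) ⊕ B) → (F → (B ↔ E)) = False → True = True

True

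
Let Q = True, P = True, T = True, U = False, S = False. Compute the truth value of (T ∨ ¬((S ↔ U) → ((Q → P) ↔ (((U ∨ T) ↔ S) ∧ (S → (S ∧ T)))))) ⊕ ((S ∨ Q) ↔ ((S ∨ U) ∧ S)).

True

S ↔ U = False ↔ False = True
Q → P = True → True = True
U ∨ T = False ∨ True = True
(U ∨ T) ↔ S = True ↔ False = False
S ∧ T = False ∧ True = False
S → (S ∧ T) = False → False = True
((U ∨ T) ↔ S) ∧ (S → (S ∧ T)) = False ∧ True = False
(Q → P) ↔ (((U ∨ T) ↔ S) ∧ (S → (S ∧ T))) = True ↔ False = False
(S ↔ U) → ((Q → P) ↔ (((U ∨ T) ↔ S) ∧ (S → (S ∧ T)))) = True → False = False
¬((S ↔ U) → ((Q → P) ↔ (((U ∨ T) ↔ S) ∧ (S → (S ∧ T))))) = ¬False = True
T ∨ ¬((S ↔ U) → ((Q → P) ↔ (((U ∨ T) ↔ S) ∧ (S → (S ∧ T))))) = True ∨ True = True
S ∨ Q = False ∨ True = True
S ∨ U = False ∨ False = False
(S ∨ U) ∧ S = False ∧ False = False
(S ∨ Q) ↔ ((S ∨ U) ∧ S) = True ↔ False = False
(T ∨ ¬((S ↔ U) → ((Q → P) ↔ (((U ∨ T) ↔ S) ∧ (S → (S ∧ T)))))) ⊕ ((S ∨ Q) ↔ ((S ∨ U) ∧ S)) = True ⊕ False = True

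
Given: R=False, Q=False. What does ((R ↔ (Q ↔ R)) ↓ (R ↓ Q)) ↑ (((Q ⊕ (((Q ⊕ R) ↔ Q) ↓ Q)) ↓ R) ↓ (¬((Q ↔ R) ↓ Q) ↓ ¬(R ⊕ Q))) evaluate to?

True

Substituting R=False, Q=False:
Q ↔ R = False ↔ False = True
R ↔ (Q ↔ R) = False ↔ True = False
R ↓ Q = False ↓ False = True
(R ↔ (Q ↔ R)) ↓ (R ↓ Q) = False ↓ True = False
Q ⊕ R = False ⊕ False = False
(Q ⊕ R) ↔ Q = False ↔ False = True
((Q ⊕ R) ↔ Q) ↓ Q = True ↓ False = False
Q ⊕ (((Q ⊕ R) ↔ Q) ↓ Q) = False ⊕ False = False
(Q ⊕ (((Q ⊕ R) ↔ Q) ↓ Q)) ↓ R = False ↓ False = True
Q ↔ R = False ↔ False = True
(Q ↔ R) ↓ Q = True ↓ False = False
¬((Q ↔ R) ↓ Q) = ¬False = True
R ⊕ Q = False ⊕ False = False
¬(R ⊕ Q) = ¬False = True
¬((Q ↔ R) ↓ Q) ↓ ¬(R ⊕ Q) = True ↓ True = False
((Q ⊕ (((Q ⊕ R) ↔ Q) ↓ Q)) ↓ R) ↓ (¬((Q ↔ R) ↓ Q) ↓ ¬(R ⊕ Q)) = True ↓ False = False
((R ↔ (Q ↔ R)) ↓ (R ↓ Q)) ↑ (((Q ⊕ (((Q ⊕ R) ↔ Q) ↓ Q)) ↓ R) ↓ (¬((Q ↔ R) ↓ Q) ↓ ¬(R ⊕ Q))) = False ↑ False = True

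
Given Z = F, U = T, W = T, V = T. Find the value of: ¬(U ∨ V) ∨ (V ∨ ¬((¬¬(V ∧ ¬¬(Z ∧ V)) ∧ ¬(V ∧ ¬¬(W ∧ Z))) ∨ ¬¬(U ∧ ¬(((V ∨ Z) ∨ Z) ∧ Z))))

Substituting Z=F, U=T, W=T, V=T:
U ∨ V = T ∨ T = T
¬(U ∨ V) = ¬T = F
Z ∧ V = F ∧ T = F
¬(Z ∧ V) = ¬F = T
¬¬(Z ∧ V) = ¬T = F
V ∧ ¬¬(Z ∧ V) = T ∧ F = F
¬(V ∧ ¬¬(Z ∧ V)) = ¬F = T
¬¬(V ∧ ¬¬(Z ∧ V)) = ¬T = F
W ∧ Z = T ∧ F = F
¬(W ∧ Z) = ¬F = T
¬¬(W ∧ Z) = ¬T = F
V ∧ ¬¬(W ∧ Z) = T ∧ F = F
¬(V ∧ ¬¬(W ∧ Z)) = ¬F = T
¬¬(V ∧ ¬¬(Z ∧ V)) ∧ ¬(V ∧ ¬¬(W ∧ Z)) = F ∧ T = F
V ∨ Z = T ∨ F = T
(V ∨ Z) ∨ Z = T ∨ F = T
((V ∨ Z) ∨ Z) ∧ Z = T ∧ F = F
¬(((V ∨ Z) ∨ Z) ∧ Z) = ¬F = T
U ∧ ¬(((V ∨ Z) ∨ Z) ∧ Z) = T ∧ T = T
¬(U ∧ ¬(((V ∨ Z) ∨ Z) ∧ Z)) = ¬T = F
¬¬(U ∧ ¬(((V ∨ Z) ∨ Z) ∧ Z)) = ¬F = T
(¬¬(V ∧ ¬¬(Z ∧ V)) ∧ ¬(V ∧ ¬¬(W ∧ Z))) ∨ ¬¬(U ∧ ¬(((V ∨ Z) ∨ Z) ∧ Z)) = F ∨ T = T
¬((¬¬(V ∧ ¬¬(Z ∧ V)) ∧ ¬(V ∧ ¬¬(W ∧ Z))) ∨ ¬¬(U ∧ ¬(((V ∨ Z) ∨ Z) ∧ Z))) = ¬T = F
V ∨ ¬((¬¬(V ∧ ¬¬(Z ∧ V)) ∧ ¬(V ∧ ¬¬(W ∧ Z))) ∨ ¬¬(U ∧ ¬(((V ∨ Z) ∨ Z) ∧ Z))) = T ∨ F = T
¬(U ∨ V) ∨ (V ∨ ¬((¬¬(V ∧ ¬¬(Z ∧ V)) ∧ ¬(V ∧ ¬¬(W ∧ Z))) ∨ ¬¬(U ∧ ¬(((V ∨ Z) ∨ Z) ∧ Z)))) = F ∨ T = T

T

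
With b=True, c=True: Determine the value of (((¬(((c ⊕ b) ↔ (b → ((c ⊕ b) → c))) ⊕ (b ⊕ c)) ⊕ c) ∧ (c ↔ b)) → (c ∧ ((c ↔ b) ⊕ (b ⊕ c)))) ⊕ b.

Substituting b=True, c=True:
c ⊕ b = True ⊕ True = False
c ⊕ b = True ⊕ True = False
(c ⊕ b) → c = False → True = True
b → ((c ⊕ b) → c) = True → True = True
(c ⊕ b) ↔ (b → ((c ⊕ b) → c)) = False ↔ True = False
b ⊕ c = True ⊕ True = False
((c ⊕ b) ↔ (b → ((c ⊕ b) → c))) ⊕ (b ⊕ c) = False ⊕ False = False
¬(((c ⊕ b) ↔ (b → ((c ⊕ b) → c))) ⊕ (b ⊕ c)) = ¬False = True
¬(((c ⊕ b) ↔ (b → ((c ⊕ b) → c))) ⊕ (b ⊕ c)) ⊕ c = True ⊕ True = False
c ↔ b = True ↔ True = True
(¬(((c ⊕ b) ↔ (b → ((c ⊕ b) → c))) ⊕ (b ⊕ c)) ⊕ c) ∧ (c ↔ b) = False ∧ True = False
c ↔ b = True ↔ True = True
b ⊕ c = True ⊕ True = False
(c ↔ b) ⊕ (b ⊕ c) = True ⊕ False = True
c ∧ ((c ↔ b) ⊕ (b ⊕ c)) = True ∧ True = True
((¬(((c ⊕ b) ↔ (b → ((c ⊕ b) → c))) ⊕ (b ⊕ c)) ⊕ c) ∧ (c ↔ b)) → (c ∧ ((c ↔ b) ⊕ (b ⊕ c))) = False → True = True
(((¬(((c ⊕ b) ↔ (b → ((c ⊕ b) → c))) ⊕ (b ⊕ c)) ⊕ c) ∧ (c ↔ b)) → (c ∧ ((c ↔ b) ⊕ (b ⊕ c)))) ⊕ b = True ⊕ True = False

False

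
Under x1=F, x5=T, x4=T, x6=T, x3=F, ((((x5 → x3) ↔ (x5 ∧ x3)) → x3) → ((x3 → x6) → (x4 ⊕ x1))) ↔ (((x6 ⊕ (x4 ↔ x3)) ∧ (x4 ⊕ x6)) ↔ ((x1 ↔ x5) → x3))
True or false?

F

Substituting x1=F, x5=T, x4=T, x6=T, x3=F:
x5 → x3 = T → F = F
x5 ∧ x3 = T ∧ F = F
(x5 → x3) ↔ (x5 ∧ x3) = F ↔ F = T
((x5 → x3) ↔ (x5 ∧ x3)) → x3 = T → F = F
x3 → x6 = F → T = T
x4 ⊕ x1 = T ⊕ F = T
(x3 → x6) → (x4 ⊕ x1) = T → T = T
(((x5 → x3) ↔ (x5 ∧ x3)) → x3) → ((x3 → x6) → (x4 ⊕ x1)) = F → T = T
x4 ↔ x3 = T ↔ F = F
x6 ⊕ (x4 ↔ x3) = T ⊕ F = T
x4 ⊕ x6 = T ⊕ T = F
(x6 ⊕ (x4 ↔ x3)) ∧ (x4 ⊕ x6) = T ∧ F = F
x1 ↔ x5 = F ↔ T = F
(x1 ↔ x5) → x3 = F → F = T
((x6 ⊕ (x4 ↔ x3)) ∧ (x4 ⊕ x6)) ↔ ((x1 ↔ x5) → x3) = F ↔ T = F
((((x5 → x3) ↔ (x5 ∧ x3)) → x3) → ((x3 → x6) → (x4 ⊕ x1))) ↔ (((x6 ⊕ (x4 ↔ x3)) ∧ (x4 ⊕ x6)) ↔ ((x1 ↔ x5) → x3)) = T ↔ F = F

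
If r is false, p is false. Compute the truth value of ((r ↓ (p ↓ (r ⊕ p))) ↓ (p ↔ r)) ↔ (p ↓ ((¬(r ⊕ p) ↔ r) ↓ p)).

True

r ⊕ p = False ⊕ False = False
p ↓ (r ⊕ p) = False ↓ False = True
r ↓ (p ↓ (r ⊕ p)) = False ↓ True = False
p ↔ r = False ↔ False = True
(r ↓ (p ↓ (r ⊕ p))) ↓ (p ↔ r) = False ↓ True = False
r ⊕ p = False ⊕ False = False
¬(r ⊕ p) = ¬False = True
¬(r ⊕ p) ↔ r = True ↔ False = False
(¬(r ⊕ p) ↔ r) ↓ p = False ↓ False = True
p ↓ ((¬(r ⊕ p) ↔ r) ↓ p) = False ↓ True = False
((r ↓ (p ↓ (r ⊕ p))) ↓ (p ↔ r)) ↔ (p ↓ ((¬(r ⊕ p) ↔ r) ↓ p)) = False ↔ False = True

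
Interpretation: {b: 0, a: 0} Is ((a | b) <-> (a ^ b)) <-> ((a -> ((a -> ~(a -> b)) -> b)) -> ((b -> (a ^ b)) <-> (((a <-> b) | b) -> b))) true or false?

a | b = 0 | 0 = 0
a ^ b = 0 ^ 0 = 0
(a | b) <-> (a ^ b) = 0 <-> 0 = 1
a -> b = 0 -> 0 = 1
~(a -> b) = ~1 = 0
a -> ~(a -> b) = 0 -> 0 = 1
(a -> ~(a -> b)) -> b = 1 -> 0 = 0
a -> ((a -> ~(a -> b)) -> b) = 0 -> 0 = 1
a ^ b = 0 ^ 0 = 0
b -> (a ^ b) = 0 -> 0 = 1
a <-> b = 0 <-> 0 = 1
(a <-> b) | b = 1 | 0 = 1
((a <-> b) | b) -> b = 1 -> 0 = 0
(b -> (a ^ b)) <-> (((a <-> b) | b) -> b) = 1 <-> 0 = 0
(a -> ((a -> ~(a -> b)) -> b)) -> ((b -> (a ^ b)) <-> (((a <-> b) | b) -> b)) = 1 -> 0 = 0
((a | b) <-> (a ^ b)) <-> ((a -> ((a -> ~(a -> b)) -> b)) -> ((b -> (a ^ b)) <-> (((a <-> b) | b) -> b))) = 1 <-> 0 = 0

0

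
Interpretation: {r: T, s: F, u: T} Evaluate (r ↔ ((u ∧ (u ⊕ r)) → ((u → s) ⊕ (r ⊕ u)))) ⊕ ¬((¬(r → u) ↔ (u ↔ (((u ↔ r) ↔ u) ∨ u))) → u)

u ⊕ r = T ⊕ T = F
u ∧ (u ⊕ r) = T ∧ F = F
u → s = T → F = F
r ⊕ u = T ⊕ T = F
(u → s) ⊕ (r ⊕ u) = F ⊕ F = F
(u ∧ (u ⊕ r)) → ((u → s) ⊕ (r ⊕ u)) = F → F = T
r ↔ ((u ∧ (u ⊕ r)) → ((u → s) ⊕ (r ⊕ u))) = T ↔ T = T
r → u = T → T = T
¬(r → u) = ¬T = F
u ↔ r = T ↔ T = T
(u ↔ r) ↔ u = T ↔ T = T
((u ↔ r) ↔ u) ∨ u = T ∨ T = T
u ↔ (((u ↔ r) ↔ u) ∨ u) = T ↔ T = T
¬(r → u) ↔ (u ↔ (((u ↔ r) ↔ u) ∨ u)) = F ↔ T = F
(¬(r → u) ↔ (u ↔ (((u ↔ r) ↔ u) ∨ u))) → u = F → T = T
¬((¬(r → u) ↔ (u ↔ (((u ↔ r) ↔ u) ∨ u))) → u) = ¬T = F
(r ↔ ((u ∧ (u ⊕ r)) → ((u → s) ⊕ (r ⊕ u)))) ⊕ ¬((¬(r → u) ↔ (u ↔ (((u ↔ r) ↔ u) ∨ u))) → u) = T ⊕ F = T

T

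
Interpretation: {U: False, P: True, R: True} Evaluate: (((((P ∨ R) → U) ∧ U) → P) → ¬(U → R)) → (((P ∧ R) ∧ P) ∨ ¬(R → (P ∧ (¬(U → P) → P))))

True

Substituting U=False, P=True, R=True:
P ∨ R = True ∨ True = True
(P ∨ R) → U = True → False = False
((P ∨ R) → U) ∧ U = False ∧ False = False
(((P ∨ R) → U) ∧ U) → P = False → True = True
U → R = False → True = True
¬(U → R) = ¬True = False
((((P ∨ R) → U) ∧ U) → P) → ¬(U → R) = True → False = False
P ∧ R = True ∧ True = True
(P ∧ R) ∧ P = True ∧ True = True
U → P = False → True = True
¬(U → P) = ¬True = False
¬(U → P) → P = False → True = True
P ∧ (¬(U → P) → P) = True ∧ True = True
R → (P ∧ (¬(U → P) → P)) = True → True = True
¬(R → (P ∧ (¬(U → P) → P))) = ¬True = False
((P ∧ R) ∧ P) ∨ ¬(R → (P ∧ (¬(U → P) → P))) = True ∨ False = True
(((((P ∨ R) → U) ∧ U) → P) → ¬(U → R)) → (((P ∧ R) ∧ P) ∨ ¬(R → (P ∧ (¬(U → P) → P)))) = False → True = True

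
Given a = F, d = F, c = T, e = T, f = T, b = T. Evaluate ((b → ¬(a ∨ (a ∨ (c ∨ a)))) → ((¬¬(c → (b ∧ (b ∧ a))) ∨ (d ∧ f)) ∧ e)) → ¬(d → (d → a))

c ∨ a = T ∨ F = T
a ∨ (c ∨ a) = F ∨ T = T
a ∨ (a ∨ (c ∨ a)) = F ∨ T = T
¬(a ∨ (a ∨ (c ∨ a))) = ¬T = F
b → ¬(a ∨ (a ∨ (c ∨ a))) = T → F = F
b ∧ a = T ∧ F = F
b ∧ (b ∧ a) = T ∧ F = F
c → (b ∧ (b ∧ a)) = T → F = F
¬(c → (b ∧ (b ∧ a))) = ¬F = T
¬¬(c → (b ∧ (b ∧ a))) = ¬T = F
d ∧ f = F ∧ T = F
¬¬(c → (b ∧ (b ∧ a))) ∨ (d ∧ f) = F ∨ F = F
(¬¬(c → (b ∧ (b ∧ a))) ∨ (d ∧ f)) ∧ e = F ∧ T = F
(b → ¬(a ∨ (a ∨ (c ∨ a)))) → ((¬¬(c → (b ∧ (b ∧ a))) ∨ (d ∧ f)) ∧ e) = F → F = T
d → a = F → F = T
d → (d → a) = F → T = T
¬(d → (d → a)) = ¬T = F
((b → ¬(a ∨ (a ∨ (c ∨ a)))) → ((¬¬(c → (b ∧ (b ∧ a))) ∨ (d ∧ f)) ∧ e)) → ¬(d → (d → a)) = T → F = F

F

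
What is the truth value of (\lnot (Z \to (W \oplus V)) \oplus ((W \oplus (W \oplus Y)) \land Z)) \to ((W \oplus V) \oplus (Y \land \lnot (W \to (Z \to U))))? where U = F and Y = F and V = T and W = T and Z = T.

F

W \oplus V = T \oplus T = F
Z \to (W \oplus V) = T \to F = F
\lnot (Z \to (W \oplus V)) = \lnot F = T
W \oplus Y = T \oplus F = T
W \oplus (W \oplus Y) = T \oplus T = F
(W \oplus (W \oplus Y)) \land Z = F \land T = F
\lnot (Z \to (W \oplus V)) \oplus ((W \oplus (W \oplus Y)) \land Z) = T \oplus F = T
W \oplus V = T \oplus T = F
Z \to U = T \to F = F
W \to (Z \to U) = T \to F = F
\lnot (W \to (Z \to U)) = \lnot F = T
Y \land \lnot (W \to (Z \to U)) = F \land T = F
(W \oplus V) \oplus (Y \land \lnot (W \to (Z \to U))) = F \oplus F = F
(\lnot (Z \to (W \oplus V)) \oplus ((W \oplus (W \oplus Y)) \land Z)) \to ((W \oplus V) \oplus (Y \land \lnot (W \to (Z \to U)))) = T \to F = F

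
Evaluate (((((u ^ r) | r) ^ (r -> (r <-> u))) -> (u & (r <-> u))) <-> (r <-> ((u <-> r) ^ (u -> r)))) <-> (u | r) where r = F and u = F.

T

u ^ r = F ^ F = F
(u ^ r) | r = F | F = F
r <-> u = F <-> F = T
r -> (r <-> u) = F -> T = T
((u ^ r) | r) ^ (r -> (r <-> u)) = F ^ T = T
r <-> u = F <-> F = T
u & (r <-> u) = F & T = F
(((u ^ r) | r) ^ (r -> (r <-> u))) -> (u & (r <-> u)) = T -> F = F
u <-> r = F <-> F = T
u -> r = F -> F = T
(u <-> r) ^ (u -> r) = T ^ T = F
r <-> ((u <-> r) ^ (u -> r)) = F <-> F = T
((((u ^ r) | r) ^ (r -> (r <-> u))) -> (u & (r <-> u))) <-> (r <-> ((u <-> r) ^ (u -> r))) = F <-> T = F
u | r = F | F = F
(((((u ^ r) | r) ^ (r -> (r <-> u))) -> (u & (r <-> u))) <-> (r <-> ((u <-> r) ^ (u -> r)))) <-> (u | r) = F <-> F = T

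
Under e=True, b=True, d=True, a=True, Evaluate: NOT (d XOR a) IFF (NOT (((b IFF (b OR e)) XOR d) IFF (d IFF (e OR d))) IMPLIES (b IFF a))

True

Substituting e=True, b=True, d=True, a=True:
d XOR a = True XOR True = False
NOT (d XOR a) = NOT False = True
b OR e = True OR True = True
b IFF (b OR e) = True IFF True = True
(b IFF (b OR e)) XOR d = True XOR True = False
e OR d = True OR True = True
d IFF (e OR d) = True IFF True = True
((b IFF (b OR e)) XOR d) IFF (d IFF (e OR d)) = False IFF True = False
NOT (((b IFF (b OR e)) XOR d) IFF (d IFF (e OR d))) = NOT False = True
b IFF a = True IFF True = True
NOT (((b IFF (b OR e)) XOR d) IFF (d IFF (e OR d))) IMPLIES (b IFF a) = True IMPLIES True = True
NOT (d XOR a) IFF (NOT (((b IFF (b OR e)) XOR d) IFF (d IFF (e OR d))) IMPLIES (b IFF a)) = True IFF True = True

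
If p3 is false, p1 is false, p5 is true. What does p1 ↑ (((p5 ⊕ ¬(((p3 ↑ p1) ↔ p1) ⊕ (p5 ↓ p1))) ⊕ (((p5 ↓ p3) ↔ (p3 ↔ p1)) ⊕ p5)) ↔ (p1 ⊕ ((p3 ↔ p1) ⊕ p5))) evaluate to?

True

Substituting p3=False, p1=False, p5=True:
p3 ↑ p1 = False ↑ False = True
(p3 ↑ p1) ↔ p1 = True ↔ False = False
p5 ↓ p1 = True ↓ False = False
((p3 ↑ p1) ↔ p1) ⊕ (p5 ↓ p1) = False ⊕ False = False
¬(((p3 ↑ p1) ↔ p1) ⊕ (p5 ↓ p1)) = ¬False = True
p5 ⊕ ¬(((p3 ↑ p1) ↔ p1) ⊕ (p5 ↓ p1)) = True ⊕ True = False
p5 ↓ p3 = True ↓ False = False
p3 ↔ p1 = False ↔ False = True
(p5 ↓ p3) ↔ (p3 ↔ p1) = False ↔ True = False
((p5 ↓ p3) ↔ (p3 ↔ p1)) ⊕ p5 = False ⊕ True = True
(p5 ⊕ ¬(((p3 ↑ p1) ↔ p1) ⊕ (p5 ↓ p1))) ⊕ (((p5 ↓ p3) ↔ (p3 ↔ p1)) ⊕ p5) = False ⊕ True = True
p3 ↔ p1 = False ↔ False = True
(p3 ↔ p1) ⊕ p5 = True ⊕ True = False
p1 ⊕ ((p3 ↔ p1) ⊕ p5) = False ⊕ False = False
((p5 ⊕ ¬(((p3 ↑ p1) ↔ p1) ⊕ (p5 ↓ p1))) ⊕ (((p5 ↓ p3) ↔ (p3 ↔ p1)) ⊕ p5)) ↔ (p1 ⊕ ((p3 ↔ p1) ⊕ p5)) = True ↔ False = False
p1 ↑ (((p5 ⊕ ¬(((p3 ↑ p1) ↔ p1) ⊕ (p5 ↓ p1))) ⊕ (((p5 ↓ p3) ↔ (p3 ↔ p1)) ⊕ p5)) ↔ (p1 ⊕ ((p3 ↔ p1) ⊕ p5))) = False ↑ False = True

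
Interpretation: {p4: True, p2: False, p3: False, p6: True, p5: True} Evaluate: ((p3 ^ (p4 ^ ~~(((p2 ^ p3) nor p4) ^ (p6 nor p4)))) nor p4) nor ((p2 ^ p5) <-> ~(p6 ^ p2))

True

p2 ^ p3 = False ^ False = False
(p2 ^ p3) nor p4 = False nor True = False
p6 nor p4 = True nor True = False
((p2 ^ p3) nor p4) ^ (p6 nor p4) = False ^ False = False
~(((p2 ^ p3) nor p4) ^ (p6 nor p4)) = ~False = True
~~(((p2 ^ p3) nor p4) ^ (p6 nor p4)) = ~True = False
p4 ^ ~~(((p2 ^ p3) nor p4) ^ (p6 nor p4)) = True ^ False = True
p3 ^ (p4 ^ ~~(((p2 ^ p3) nor p4) ^ (p6 nor p4))) = False ^ True = True
(p3 ^ (p4 ^ ~~(((p2 ^ p3) nor p4) ^ (p6 nor p4)))) nor p4 = True nor True = False
p2 ^ p5 = False ^ True = True
p6 ^ p2 = True ^ False = True
~(p6 ^ p2) = ~True = False
(p2 ^ p5) <-> ~(p6 ^ p2) = True <-> False = False
((p3 ^ (p4 ^ ~~(((p2 ^ p3) nor p4) ^ (p6 nor p4)))) nor p4) nor ((p2 ^ p5) <-> ~(p6 ^ p2)) = False nor False = True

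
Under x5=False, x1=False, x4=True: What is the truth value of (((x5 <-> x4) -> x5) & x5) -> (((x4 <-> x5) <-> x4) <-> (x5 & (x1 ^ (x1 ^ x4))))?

x5 <-> x4 = False <-> True = False
(x5 <-> x4) -> x5 = False -> False = True
((x5 <-> x4) -> x5) & x5 = True & False = False
x4 <-> x5 = True <-> False = False
(x4 <-> x5) <-> x4 = False <-> True = False
x1 ^ x4 = False ^ True = True
x1 ^ (x1 ^ x4) = False ^ True = True
x5 & (x1 ^ (x1 ^ x4)) = False & True = False
((x4 <-> x5) <-> x4) <-> (x5 & (x1 ^ (x1 ^ x4))) = False <-> False = True
(((x5 <-> x4) -> x5) & x5) -> (((x4 <-> x5) <-> x4) <-> (x5 & (x1 ^ (x1 ^ x4)))) = False -> True = True

True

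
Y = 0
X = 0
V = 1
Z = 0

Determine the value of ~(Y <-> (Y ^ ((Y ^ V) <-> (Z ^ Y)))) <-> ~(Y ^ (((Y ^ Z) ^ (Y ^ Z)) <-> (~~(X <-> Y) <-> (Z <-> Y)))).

0

Y ^ V = 0 ^ 1 = 1
Z ^ Y = 0 ^ 0 = 0
(Y ^ V) <-> (Z ^ Y) = 1 <-> 0 = 0
Y ^ ((Y ^ V) <-> (Z ^ Y)) = 0 ^ 0 = 0
Y <-> (Y ^ ((Y ^ V) <-> (Z ^ Y))) = 0 <-> 0 = 1
~(Y <-> (Y ^ ((Y ^ V) <-> (Z ^ Y)))) = ~1 = 0
Y ^ Z = 0 ^ 0 = 0
Y ^ Z = 0 ^ 0 = 0
(Y ^ Z) ^ (Y ^ Z) = 0 ^ 0 = 0
X <-> Y = 0 <-> 0 = 1
~(X <-> Y) = ~1 = 0
~~(X <-> Y) = ~0 = 1
Z <-> Y = 0 <-> 0 = 1
~~(X <-> Y) <-> (Z <-> Y) = 1 <-> 1 = 1
((Y ^ Z) ^ (Y ^ Z)) <-> (~~(X <-> Y) <-> (Z <-> Y)) = 0 <-> 1 = 0
Y ^ (((Y ^ Z) ^ (Y ^ Z)) <-> (~~(X <-> Y) <-> (Z <-> Y))) = 0 ^ 0 = 0
~(Y ^ (((Y ^ Z) ^ (Y ^ Z)) <-> (~~(X <-> Y) <-> (Z <-> Y)))) = ~0 = 1
~(Y <-> (Y ^ ((Y ^ V) <-> (Z ^ Y)))) <-> ~(Y ^ (((Y ^ Z) ^ (Y ^ Z)) <-> (~~(X <-> Y) <-> (Z <-> Y)))) = 0 <-> 1 = 0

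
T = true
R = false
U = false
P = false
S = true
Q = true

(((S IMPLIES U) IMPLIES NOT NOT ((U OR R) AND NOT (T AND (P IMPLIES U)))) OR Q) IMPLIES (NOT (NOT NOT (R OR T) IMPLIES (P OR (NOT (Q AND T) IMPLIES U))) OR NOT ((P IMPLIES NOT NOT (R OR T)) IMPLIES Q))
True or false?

S IMPLIES U = true IMPLIES false = false
U OR R = false OR false = false
P IMPLIES U = false IMPLIES false = true
T AND (P IMPLIES U) = true AND true = true
NOT (T AND (P IMPLIES U)) = NOT true = false
(U OR R) AND NOT (T AND (P IMPLIES U)) = false AND false = false
NOT ((U OR R) AND NOT (T AND (P IMPLIES U))) = NOT false = true
NOT NOT ((U OR R) AND NOT (T AND (P IMPLIES U))) = NOT true = false
(S IMPLIES U) IMPLIES NOT NOT ((U OR R) AND NOT (T AND (P IMPLIES U))) = false IMPLIES false = true
((S IMPLIES U) IMPLIES NOT NOT ((U OR R) AND NOT (T AND (P IMPLIES U)))) OR Q = true OR true = true
R OR T = false OR true = true
NOT (R OR T) = NOT true = false
NOT NOT (R OR T) = NOT false = true
Q AND T = true AND true = true
NOT (Q AND T) = NOT true = false
NOT (Q AND T) IMPLIES U = false IMPLIES false = true
P OR (NOT (Q AND T) IMPLIES U) = false OR true = true
NOT NOT (R OR T) IMPLIES (P OR (NOT (Q AND T) IMPLIES U)) = true IMPLIES true = true
NOT (NOT NOT (R OR T) IMPLIES (P OR (NOT (Q AND T) IMPLIES U))) = NOT true = false
R OR T = false OR true = true
NOT (R OR T) = NOT true = false
NOT NOT (R OR T) = NOT false = true
P IMPLIES NOT NOT (R OR T) = false IMPLIES true = true
(P IMPLIES NOT NOT (R OR T)) IMPLIES Q = true IMPLIES true = true
NOT ((P IMPLIES NOT NOT (R OR T)) IMPLIES Q) = NOT true = false
NOT (NOT NOT (R OR T) IMPLIES (P OR (NOT (Q AND T) IMPLIES U))) OR NOT ((P IMPLIES NOT NOT (R OR T)) IMPLIES Q) = false OR false = false
(((S IMPLIES U) IMPLIES NOT NOT ((U OR R) AND NOT (T AND (P IMPLIES U)))) OR Q) IMPLIES (NOT (NOT NOT (R OR T) IMPLIES (P OR (NOT (Q AND T) IMPLIES U))) OR NOT ((P IMPLIES NOT NOT (R OR T)) IMPLIES Q)) = true IMPLIES false = false

false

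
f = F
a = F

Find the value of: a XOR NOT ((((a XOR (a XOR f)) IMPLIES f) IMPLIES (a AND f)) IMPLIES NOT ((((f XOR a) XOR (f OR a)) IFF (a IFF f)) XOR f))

F

a XOR f = F XOR F = F
a XOR (a XOR f) = F XOR F = F
(a XOR (a XOR f)) IMPLIES f = F IMPLIES F = T
a AND f = F AND F = F
((a XOR (a XOR f)) IMPLIES f) IMPLIES (a AND f) = T IMPLIES F = F
f XOR a = F XOR F = F
f OR a = F OR F = F
(f XOR a) XOR (f OR a) = F XOR F = F
a IFF f = F IFF F = T
((f XOR a) XOR (f OR a)) IFF (a IFF f) = F IFF T = F
(((f XOR a) XOR (f OR a)) IFF (a IFF f)) XOR f = F XOR F = F
NOT ((((f XOR a) XOR (f OR a)) IFF (a IFF f)) XOR f) = NOT F = T
(((a XOR (a XOR f)) IMPLIES f) IMPLIES (a AND f)) IMPLIES NOT ((((f XOR a) XOR (f OR a)) IFF (a IFF f)) XOR f) = F IMPLIES T = T
NOT ((((a XOR (a XOR f)) IMPLIES f) IMPLIES (a AND f)) IMPLIES NOT ((((f XOR a) XOR (f OR a)) IFF (a IFF f)) XOR f)) = NOT T = F
a XOR NOT ((((a XOR (a XOR f)) IMPLIES f) IMPLIES (a AND f)) IMPLIES NOT ((((f XOR a) XOR (f OR a)) IFF (a IFF f)) XOR f)) = F XOR F = F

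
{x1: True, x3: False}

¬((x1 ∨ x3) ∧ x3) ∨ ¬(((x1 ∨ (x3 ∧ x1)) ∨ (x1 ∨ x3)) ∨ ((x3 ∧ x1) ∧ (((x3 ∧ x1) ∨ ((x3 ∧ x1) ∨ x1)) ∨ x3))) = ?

Substituting x1=True, x3=False:
x1 ∨ x3 = True ∨ False = True
(x1 ∨ x3) ∧ x3 = True ∧ False = False
¬((x1 ∨ x3) ∧ x3) = ¬False = True
x3 ∧ x1 = False ∧ True = False
x1 ∨ (x3 ∧ x1) = True ∨ False = True
x1 ∨ x3 = True ∨ False = True
(x1 ∨ (x3 ∧ x1)) ∨ (x1 ∨ x3) = True ∨ True = True
x3 ∧ x1 = False ∧ True = False
x3 ∧ x1 = False ∧ True = False
x3 ∧ x1 = False ∧ True = False
(x3 ∧ x1) ∨ x1 = False ∨ True = True
(x3 ∧ x1) ∨ ((x3 ∧ x1) ∨ x1) = False ∨ True = True
((x3 ∧ x1) ∨ ((x3 ∧ x1) ∨ x1)) ∨ x3 = True ∨ False = True
(x3 ∧ x1) ∧ (((x3 ∧ x1) ∨ ((x3 ∧ x1) ∨ x1)) ∨ x3) = False ∧ True = False
((x1 ∨ (x3 ∧ x1)) ∨ (x1 ∨ x3)) ∨ ((x3 ∧ x1) ∧ (((x3 ∧ x1) ∨ ((x3 ∧ x1) ∨ x1)) ∨ x3)) = True ∨ False = True
¬(((x1 ∨ (x3 ∧ x1)) ∨ (x1 ∨ x3)) ∨ ((x3 ∧ x1) ∧ (((x3 ∧ x1) ∨ ((x3 ∧ x1) ∨ x1)) ∨ x3))) = ¬True = False
¬((x1 ∨ x3) ∧ x3) ∨ ¬(((x1 ∨ (x3 ∧ x1)) ∨ (x1 ∨ x3)) ∨ ((x3 ∧ x1) ∧ (((x3 ∧ x1) ∨ ((x3 ∧ x1) ∨ x1)) ∨ x3))) = True ∨ False = True

True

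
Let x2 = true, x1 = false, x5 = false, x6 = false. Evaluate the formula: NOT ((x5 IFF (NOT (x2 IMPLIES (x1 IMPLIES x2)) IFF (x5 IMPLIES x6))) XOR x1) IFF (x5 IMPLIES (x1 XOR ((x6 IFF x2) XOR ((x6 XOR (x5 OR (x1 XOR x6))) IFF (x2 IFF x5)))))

x1 IMPLIES x2 = false IMPLIES true = true
x2 IMPLIES (x1 IMPLIES x2) = true IMPLIES true = true
NOT (x2 IMPLIES (x1 IMPLIES x2)) = NOT true = false
x5 IMPLIES x6 = false IMPLIES false = true
NOT (x2 IMPLIES (x1 IMPLIES x2)) IFF (x5 IMPLIES x6) = false IFF true = false
x5 IFF (NOT (x2 IMPLIES (x1 IMPLIES x2)) IFF (x5 IMPLIES x6)) = false IFF false = true
(x5 IFF (NOT (x2 IMPLIES (x1 IMPLIES x2)) IFF (x5 IMPLIES x6))) XOR x1 = true XOR false = true
NOT ((x5 IFF (NOT (x2 IMPLIES (x1 IMPLIES x2)) IFF (x5 IMPLIES x6))) XOR x1) = NOT true = false
x6 IFF x2 = false IFF true = false
x1 XOR x6 = false XOR false = false
x5 OR (x1 XOR x6) = false OR false = false
x6 XOR (x5 OR (x1 XOR x6)) = false XOR false = false
x2 IFF x5 = true IFF false = false
(x6 XOR (x5 OR (x1 XOR x6))) IFF (x2 IFF x5) = false IFF false = true
(x6 IFF x2) XOR ((x6 XOR (x5 OR (x1 XOR x6))) IFF (x2 IFF x5)) = false XOR true = true
x1 XOR ((x6 IFF x2) XOR ((x6 XOR (x5 OR (x1 XOR x6))) IFF (x2 IFF x5))) = false XOR true = true
x5 IMPLIES (x1 XOR ((x6 IFF x2) XOR ((x6 XOR (x5 OR (x1 XOR x6))) IFF (x2 IFF x5)))) = false IMPLIES true = true
NOT ((x5 IFF (NOT (x2 IMPLIES (x1 IMPLIES x2)) IFF (x5 IMPLIES x6))) XOR x1) IFF (x5 IMPLIES (x1 XOR ((x6 IFF x2) XOR ((x6 XOR (x5 OR (x1 XOR x6))) IFF (x2 IFF x5))))) = false IFF true = false

false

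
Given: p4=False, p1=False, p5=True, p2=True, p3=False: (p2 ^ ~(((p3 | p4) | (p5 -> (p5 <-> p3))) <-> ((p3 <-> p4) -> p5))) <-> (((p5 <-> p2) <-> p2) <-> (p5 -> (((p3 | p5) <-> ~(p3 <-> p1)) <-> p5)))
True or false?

Substituting p4=False, p1=False, p5=True, p2=True, p3=False:
p3 | p4 = False | False = False
p5 <-> p3 = True <-> False = False
p5 -> (p5 <-> p3) = True -> False = False
(p3 | p4) | (p5 -> (p5 <-> p3)) = False | False = False
p3 <-> p4 = False <-> False = True
(p3 <-> p4) -> p5 = True -> True = True
((p3 | p4) | (p5 -> (p5 <-> p3))) <-> ((p3 <-> p4) -> p5) = False <-> True = False
~(((p3 | p4) | (p5 -> (p5 <-> p3))) <-> ((p3 <-> p4) -> p5)) = ~False = True
p2 ^ ~(((p3 | p4) | (p5 -> (p5 <-> p3))) <-> ((p3 <-> p4) -> p5)) = True ^ True = False
p5 <-> p2 = True <-> True = True
(p5 <-> p2) <-> p2 = True <-> True = True
p3 | p5 = False | True = True
p3 <-> p1 = False <-> False = True
~(p3 <-> p1) = ~True = False
(p3 | p5) <-> ~(p3 <-> p1) = True <-> False = False
((p3 | p5) <-> ~(p3 <-> p1)) <-> p5 = False <-> True = False
p5 -> (((p3 | p5) <-> ~(p3 <-> p1)) <-> p5) = True -> False = False
((p5 <-> p2) <-> p2) <-> (p5 -> (((p3 | p5) <-> ~(p3 <-> p1)) <-> p5)) = True <-> False = False
(p2 ^ ~(((p3 | p4) | (p5 -> (p5 <-> p3))) <-> ((p3 <-> p4) -> p5))) <-> (((p5 <-> p2) <-> p2) <-> (p5 -> (((p3 | p5) <-> ~(p3 <-> p1)) <-> p5))) = False <-> False = True

True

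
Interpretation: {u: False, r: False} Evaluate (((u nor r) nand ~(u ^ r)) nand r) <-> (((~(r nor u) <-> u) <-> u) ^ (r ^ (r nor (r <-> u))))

False

u nor r = False nor False = True
u ^ r = False ^ False = False
~(u ^ r) = ~False = True
(u nor r) nand ~(u ^ r) = True nand True = False
((u nor r) nand ~(u ^ r)) nand r = False nand False = True
r nor u = False nor False = True
~(r nor u) = ~True = False
~(r nor u) <-> u = False <-> False = True
(~(r nor u) <-> u) <-> u = True <-> False = False
r <-> u = False <-> False = True
r nor (r <-> u) = False nor True = False
r ^ (r nor (r <-> u)) = False ^ False = False
((~(r nor u) <-> u) <-> u) ^ (r ^ (r nor (r <-> u))) = False ^ False = False
(((u nor r) nand ~(u ^ r)) nand r) <-> (((~(r nor u) <-> u) <-> u) ^ (r ^ (r nor (r <-> u)))) = True <-> False = False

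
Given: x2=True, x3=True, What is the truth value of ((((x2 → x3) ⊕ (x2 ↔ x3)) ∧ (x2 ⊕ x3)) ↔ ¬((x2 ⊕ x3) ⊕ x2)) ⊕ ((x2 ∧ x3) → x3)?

Substituting x2=True, x3=True:
x2 → x3 = True → True = True
x2 ↔ x3 = True ↔ True = True
(x2 → x3) ⊕ (x2 ↔ x3) = True ⊕ True = False
x2 ⊕ x3 = True ⊕ True = False
((x2 → x3) ⊕ (x2 ↔ x3)) ∧ (x2 ⊕ x3) = False ∧ False = False
x2 ⊕ x3 = True ⊕ True = False
(x2 ⊕ x3) ⊕ x2 = False ⊕ True = True
¬((x2 ⊕ x3) ⊕ x2) = ¬True = False
(((x2 → x3) ⊕ (x2 ↔ x3)) ∧ (x2 ⊕ x3)) ↔ ¬((x2 ⊕ x3) ⊕ x2) = False ↔ False = True
x2 ∧ x3 = True ∧ True = True
(x2 ∧ x3) → x3 = True → True = True
((((x2 → x3) ⊕ (x2 ↔ x3)) ∧ (x2 ⊕ x3)) ↔ ¬((x2 ⊕ x3) ⊕ x2)) ⊕ ((x2 ∧ x3) → x3) = True ⊕ True = False

False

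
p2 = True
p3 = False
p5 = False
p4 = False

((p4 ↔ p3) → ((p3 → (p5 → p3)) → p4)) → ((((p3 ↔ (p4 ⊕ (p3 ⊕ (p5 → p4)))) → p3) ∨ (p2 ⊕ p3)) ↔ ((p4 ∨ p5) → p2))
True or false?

p4 ↔ p3 = False ↔ False = True
p5 → p3 = False → False = True
p3 → (p5 → p3) = False → True = True
(p3 → (p5 → p3)) → p4 = True → False = False
(p4 ↔ p3) → ((p3 → (p5 → p3)) → p4) = True → False = False
p5 → p4 = False → False = True
p3 ⊕ (p5 → p4) = False ⊕ True = True
p4 ⊕ (p3 ⊕ (p5 → p4)) = False ⊕ True = True
p3 ↔ (p4 ⊕ (p3 ⊕ (p5 → p4))) = False ↔ True = False
(p3 ↔ (p4 ⊕ (p3 ⊕ (p5 → p4)))) → p3 = False → False = True
p2 ⊕ p3 = True ⊕ False = True
((p3 ↔ (p4 ⊕ (p3 ⊕ (p5 → p4)))) → p3) ∨ (p2 ⊕ p3) = True ∨ True = True
p4 ∨ p5 = False ∨ False = False
(p4 ∨ p5) → p2 = False → True = True
(((p3 ↔ (p4 ⊕ (p3 ⊕ (p5 → p4)))) → p3) ∨ (p2 ⊕ p3)) ↔ ((p4 ∨ p5) → p2) = True ↔ True = True
((p4 ↔ p3) → ((p3 → (p5 → p3)) → p4)) → ((((p3 ↔ (p4 ⊕ (p3 ⊕ (p5 → p4)))) → p3) ∨ (p2 ⊕ p3)) ↔ ((p4 ∨ p5) → p2)) = False → True = True

True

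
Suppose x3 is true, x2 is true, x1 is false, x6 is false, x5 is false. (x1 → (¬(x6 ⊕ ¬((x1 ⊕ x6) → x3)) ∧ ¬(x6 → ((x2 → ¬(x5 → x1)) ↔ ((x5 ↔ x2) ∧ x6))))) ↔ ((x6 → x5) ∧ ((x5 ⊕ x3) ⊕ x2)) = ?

False

x1 ⊕ x6 = False ⊕ False = False
(x1 ⊕ x6) → x3 = False → True = True
¬((x1 ⊕ x6) → x3) = ¬True = False
x6 ⊕ ¬((x1 ⊕ x6) → x3) = False ⊕ False = False
¬(x6 ⊕ ¬((x1 ⊕ x6) → x3)) = ¬False = True
x5 → x1 = False → False = True
¬(x5 → x1) = ¬True = False
x2 → ¬(x5 → x1) = True → False = False
x5 ↔ x2 = False ↔ True = False
(x5 ↔ x2) ∧ x6 = False ∧ False = False
(x2 → ¬(x5 → x1)) ↔ ((x5 ↔ x2) ∧ x6) = False ↔ False = True
x6 → ((x2 → ¬(x5 → x1)) ↔ ((x5 ↔ x2) ∧ x6)) = False → True = True
¬(x6 → ((x2 → ¬(x5 → x1)) ↔ ((x5 ↔ x2) ∧ x6))) = ¬True = False
¬(x6 ⊕ ¬((x1 ⊕ x6) → x3)) ∧ ¬(x6 → ((x2 → ¬(x5 → x1)) ↔ ((x5 ↔ x2) ∧ x6))) = True ∧ False = False
x1 → (¬(x6 ⊕ ¬((x1 ⊕ x6) → x3)) ∧ ¬(x6 → ((x2 → ¬(x5 → x1)) ↔ ((x5 ↔ x2) ∧ x6)))) = False → False = True
x6 → x5 = False → False = True
x5 ⊕ x3 = False ⊕ True = True
(x5 ⊕ x3) ⊕ x2 = True ⊕ True = False
(x6 → x5) ∧ ((x5 ⊕ x3) ⊕ x2) = True ∧ False = False
(x1 → (¬(x6 ⊕ ¬((x1 ⊕ x6) → x3)) ∧ ¬(x6 → ((x2 → ¬(x5 → x1)) ↔ ((x5 ↔ x2) ∧ x6))))) ↔ ((x6 → x5) ∧ ((x5 ⊕ x3) ⊕ x2)) = True ↔ False = False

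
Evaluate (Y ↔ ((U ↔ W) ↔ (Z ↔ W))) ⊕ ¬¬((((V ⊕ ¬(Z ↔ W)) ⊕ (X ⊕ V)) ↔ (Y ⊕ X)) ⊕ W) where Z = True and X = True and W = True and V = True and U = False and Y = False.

True

U ↔ W = False ↔ True = False
Z ↔ W = True ↔ True = True
(U ↔ W) ↔ (Z ↔ W) = False ↔ True = False
Y ↔ ((U ↔ W) ↔ (Z ↔ W)) = False ↔ False = True
Z ↔ W = True ↔ True = True
¬(Z ↔ W) = ¬True = False
V ⊕ ¬(Z ↔ W) = True ⊕ False = True
X ⊕ V = True ⊕ True = False
(V ⊕ ¬(Z ↔ W)) ⊕ (X ⊕ V) = True ⊕ False = True
Y ⊕ X = False ⊕ True = True
((V ⊕ ¬(Z ↔ W)) ⊕ (X ⊕ V)) ↔ (Y ⊕ X) = True ↔ True = True
(((V ⊕ ¬(Z ↔ W)) ⊕ (X ⊕ V)) ↔ (Y ⊕ X)) ⊕ W = True ⊕ True = False
¬((((V ⊕ ¬(Z ↔ W)) ⊕ (X ⊕ V)) ↔ (Y ⊕ X)) ⊕ W) = ¬False = True
¬¬((((V ⊕ ¬(Z ↔ W)) ⊕ (X ⊕ V)) ↔ (Y ⊕ X)) ⊕ W) = ¬True = False
(Y ↔ ((U ↔ W) ↔ (Z ↔ W))) ⊕ ¬¬((((V ⊕ ¬(Z ↔ W)) ⊕ (X ⊕ V)) ↔ (Y ⊕ X)) ⊕ W) = True ⊕ False = True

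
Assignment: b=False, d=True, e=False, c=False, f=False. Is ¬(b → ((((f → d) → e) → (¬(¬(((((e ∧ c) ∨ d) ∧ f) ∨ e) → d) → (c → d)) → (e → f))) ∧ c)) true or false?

False

f → d = False → True = True
(f → d) → e = True → False = False
e ∧ c = False ∧ False = False
(e ∧ c) ∨ d = False ∨ True = True
((e ∧ c) ∨ d) ∧ f = True ∧ False = False
(((e ∧ c) ∨ d) ∧ f) ∨ e = False ∨ False = False
((((e ∧ c) ∨ d) ∧ f) ∨ e) → d = False → True = True
¬(((((e ∧ c) ∨ d) ∧ f) ∨ e) → d) = ¬True = False
c → d = False → True = True
¬(((((e ∧ c) ∨ d) ∧ f) ∨ e) → d) → (c → d) = False → True = True
¬(¬(((((e ∧ c) ∨ d) ∧ f) ∨ e) → d) → (c → d)) = ¬True = False
e → f = False → False = True
¬(¬(((((e ∧ c) ∨ d) ∧ f) ∨ e) → d) → (c → d)) → (e → f) = False → True = True
((f → d) → e) → (¬(¬(((((e ∧ c) ∨ d) ∧ f) ∨ e) → d) → (c → d)) → (e → f)) = False → True = True
(((f → d) → e) → (¬(¬(((((e ∧ c) ∨ d) ∧ f) ∨ e) → d) → (c → d)) → (e → f))) ∧ c = True ∧ False = False
b → ((((f → d) → e) → (¬(¬(((((e ∧ c) ∨ d) ∧ f) ∨ e) → d) → (c → d)) → (e → f))) ∧ c) = False → False = True
¬(b → ((((f → d) → e) → (¬(¬(((((e ∧ c) ∨ d) ∧ f) ∨ e) → d) → (c → d)) → (e → f))) ∧ c)) = ¬True = False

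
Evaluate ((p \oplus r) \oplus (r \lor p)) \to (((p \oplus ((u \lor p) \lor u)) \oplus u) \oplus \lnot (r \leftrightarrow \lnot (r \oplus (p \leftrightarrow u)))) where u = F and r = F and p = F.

T

p \oplus r = F \oplus F = F
r \lor p = F \lor F = F
(p \oplus r) \oplus (r \lor p) = F \oplus F = F
u \lor p = F \lor F = F
(u \lor p) \lor u = F \lor F = F
p \oplus ((u \lor p) \lor u) = F \oplus F = F
(p \oplus ((u \lor p) \lor u)) \oplus u = F \oplus F = F
p \leftrightarrow u = F \leftrightarrow F = T
r \oplus (p \leftrightarrow u) = F \oplus T = T
\lnot (r \oplus (p \leftrightarrow u)) = \lnot T = F
r \leftrightarrow \lnot (r \oplus (p \leftrightarrow u)) = F \leftrightarrow F = T
\lnot (r \leftrightarrow \lnot (r \oplus (p \leftrightarrow u))) = \lnot T = F
((p \oplus ((u \lor p) \lor u)) \oplus u) \oplus \lnot (r \leftrightarrow \lnot (r \oplus (p \leftrightarrow u))) = F \oplus F = F
((p \oplus r) \oplus (r \lor p)) \to (((p \oplus ((u \lor p) \lor u)) \oplus u) \oplus \lnot (r \leftrightarrow \lnot (r \oplus (p \leftrightarrow u)))) = F \to F = T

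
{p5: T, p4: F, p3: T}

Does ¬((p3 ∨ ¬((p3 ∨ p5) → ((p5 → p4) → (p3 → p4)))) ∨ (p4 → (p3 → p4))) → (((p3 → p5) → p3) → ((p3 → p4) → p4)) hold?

T

Substituting p5=T, p4=F, p3=T:
p3 ∨ p5 = T ∨ T = T
p5 → p4 = T → F = F
p3 → p4 = T → F = F
(p5 → p4) → (p3 → p4) = F → F = T
(p3 ∨ p5) → ((p5 → p4) → (p3 → p4)) = T → T = T
¬((p3 ∨ p5) → ((p5 → p4) → (p3 → p4))) = ¬T = F
p3 ∨ ¬((p3 ∨ p5) → ((p5 → p4) → (p3 → p4))) = T ∨ F = T
p3 → p4 = T → F = F
p4 → (p3 → p4) = F → F = T
(p3 ∨ ¬((p3 ∨ p5) → ((p5 → p4) → (p3 → p4)))) ∨ (p4 → (p3 → p4)) = T ∨ T = T
¬((p3 ∨ ¬((p3 ∨ p5) → ((p5 → p4) → (p3 → p4)))) ∨ (p4 → (p3 → p4))) = ¬T = F
p3 → p5 = T → T = T
(p3 → p5) → p3 = T → T = T
p3 → p4 = T → F = F
(p3 → p4) → p4 = F → F = T
((p3 → p5) → p3) → ((p3 → p4) → p4) = T → T = T
¬((p3 ∨ ¬((p3 ∨ p5) → ((p5 → p4) → (p3 → p4)))) ∨ (p4 → (p3 → p4))) → (((p3 → p5) → p3) → ((p3 → p4) → p4)) = F → T = T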